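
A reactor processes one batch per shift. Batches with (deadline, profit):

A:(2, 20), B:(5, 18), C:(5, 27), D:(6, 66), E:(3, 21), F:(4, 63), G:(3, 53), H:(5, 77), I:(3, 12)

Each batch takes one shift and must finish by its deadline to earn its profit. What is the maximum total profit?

307

Profit order: H=77 D=66 F=63 G=53 C=27 E=21 A=20 B=18 I=12
Assign: H→slot 5, D→slot 6, F→slot 4, G→slot 3, C→slot 2, E→slot 1, A skipped, B skipped, I skipped.
Slots: [1:E] [2:C] [3:G] [4:F] [5:H] [6:D]
Profit = 21 + 27 + 53 + 63 + 77 + 66 = 307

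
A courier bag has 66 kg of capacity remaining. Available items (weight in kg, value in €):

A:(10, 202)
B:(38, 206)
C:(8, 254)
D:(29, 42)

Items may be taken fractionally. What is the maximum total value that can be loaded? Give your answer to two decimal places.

676.48

Ratios (sorted): C 31.75, A 20.20, B 5.42, D 1.45
take C (8 @ 254); take A (10 @ 202); take B (38 @ 206); take 10/29 of D → 14.48. Capacity used 66/66.
Total value = 676.48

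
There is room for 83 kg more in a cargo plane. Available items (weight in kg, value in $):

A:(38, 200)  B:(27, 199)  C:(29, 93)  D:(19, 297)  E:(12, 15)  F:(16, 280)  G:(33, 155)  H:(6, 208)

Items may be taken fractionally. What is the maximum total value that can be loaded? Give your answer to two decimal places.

Order: H (208/6=34.67) > F (280/16=17.50) > D (297/19=15.63) > B (199/27=7.37) > A (200/38=5.26) > G (155/33=4.70) > C (93/29=3.21) > E (15/12=1.25)
Fill: take H (6 @ 208) → take F (16 @ 280) → take D (19 @ 297) → take B (27 @ 199) → take 15/38 of A → 78.95; 83/83 used.
Total value = 1062.95

1062.95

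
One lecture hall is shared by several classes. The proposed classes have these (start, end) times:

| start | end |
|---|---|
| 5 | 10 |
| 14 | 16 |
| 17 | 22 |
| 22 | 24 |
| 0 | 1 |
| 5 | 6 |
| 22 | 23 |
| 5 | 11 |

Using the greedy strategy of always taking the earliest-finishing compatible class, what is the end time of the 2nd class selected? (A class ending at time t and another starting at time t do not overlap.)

6

Sort by end time and greedily take each interval whose start is ≥ the last chosen end.
By end time: (0,1), (5,6), (5,10), (5,11), (14,16), (17,22), (22,23), (22,24).
Pick (0,1); next start ≥ 1 → (5,6); next start ≥ 6 → (14,16); next start ≥ 16 → (17,22); next start ≥ 22 → (22,23).
Selected: (0,1) (5,6) (14,16) (17,22) (22,23)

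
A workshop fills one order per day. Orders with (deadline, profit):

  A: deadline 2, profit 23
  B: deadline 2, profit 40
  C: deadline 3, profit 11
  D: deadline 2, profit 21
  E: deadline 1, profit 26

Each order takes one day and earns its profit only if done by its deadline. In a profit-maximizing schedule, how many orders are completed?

By profit: B(d2,40), E(d1,26), A(d2,23), D(d2,21), C(d3,11)
B→slot 2; E→slot 1; A skipped; D skipped; C→slot 3.
3 of 5 scheduled.

3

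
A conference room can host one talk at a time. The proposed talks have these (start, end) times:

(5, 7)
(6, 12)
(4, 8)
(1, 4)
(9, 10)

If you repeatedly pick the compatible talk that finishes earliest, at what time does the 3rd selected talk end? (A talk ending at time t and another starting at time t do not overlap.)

Sort by end time and greedily take each interval whose start is ≥ the last chosen end.
Sorted by end: (1,4)  (5,7)  (4,8)  (9,10)  (6,12)
take (1,4); take (5,7); take (9,10); skip (6,12).
Selected: (1,4) (5,7) (9,10)

10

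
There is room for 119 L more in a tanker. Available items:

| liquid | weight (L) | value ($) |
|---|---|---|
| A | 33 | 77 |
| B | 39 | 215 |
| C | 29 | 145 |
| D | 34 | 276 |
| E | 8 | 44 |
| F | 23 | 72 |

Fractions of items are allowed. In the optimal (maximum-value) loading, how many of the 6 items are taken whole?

Greedy by value/weight ratio, highest first.
Order: D (276/34=8.12) > B (215/39=5.51) > E (44/8=5.50) > C (145/29=5.00) > F (72/23=3.13) > A (77/33=2.33)
Fill: take D (34 @ 276) → take B (39 @ 215) → take E (8 @ 44) → take C (29 @ 145) → take 9/23 of F → 28.17; 119/119 used.
4 item(s) taken whole; one partial (take 9/23 of F).

4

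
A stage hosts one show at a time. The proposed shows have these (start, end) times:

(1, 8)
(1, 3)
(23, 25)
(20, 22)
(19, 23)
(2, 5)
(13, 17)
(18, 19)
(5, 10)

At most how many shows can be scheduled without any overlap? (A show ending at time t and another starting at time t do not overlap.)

6

Order by finish time; keep every interval that doesn't clash with the previous kept one.
By end time: (1,3), (2,5), (1,8), (5,10), (13,17), (18,19), (20,22), (19,23), (23,25).
Pick (1,3); next start ≥ 3 → (5,10); next start ≥ 10 → (13,17); next start ≥ 17 → (18,19); next start ≥ 19 → (20,22); next start ≥ 22 → (23,25).
Selected 6 shows.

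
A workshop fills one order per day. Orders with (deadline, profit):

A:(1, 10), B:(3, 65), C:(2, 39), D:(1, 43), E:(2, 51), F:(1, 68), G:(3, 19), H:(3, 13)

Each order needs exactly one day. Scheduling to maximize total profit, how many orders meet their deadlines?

By profit: F(d1,68), B(d3,65), E(d2,51), D(d1,43), C(d2,39), G(d3,19), H(d3,13), A(d1,10)
F→slot 1; B→slot 3; E→slot 2; D skipped; C skipped; G skipped; H skipped; A skipped.
3 of 8 scheduled.

3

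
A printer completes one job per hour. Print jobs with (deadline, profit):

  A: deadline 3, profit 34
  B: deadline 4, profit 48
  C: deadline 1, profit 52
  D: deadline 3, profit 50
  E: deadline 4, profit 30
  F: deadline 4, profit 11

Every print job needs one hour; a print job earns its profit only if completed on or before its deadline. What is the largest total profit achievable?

Sort by profit descending; place each in the latest free slot ≤ its deadline.
By profit: C(d1,52), D(d3,50), B(d4,48), A(d3,34), E(d4,30), F(d4,11)
C→slot 1; D→slot 3; B→slot 4; A→slot 2; E skipped; F skipped.
Profit = 52 + 34 + 50 + 48 = 184

184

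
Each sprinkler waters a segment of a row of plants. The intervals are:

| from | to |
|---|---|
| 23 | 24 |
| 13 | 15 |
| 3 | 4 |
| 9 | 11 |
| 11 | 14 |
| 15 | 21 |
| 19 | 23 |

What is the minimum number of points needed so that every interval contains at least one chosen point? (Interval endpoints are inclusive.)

By right end: [3,4]  [9,11]  [11,14]  [13,15]  [15,21]  [19,23]  [23,24]
[3,4] uncovered → point at 4; [9,11] uncovered → point at 11; [13,15] uncovered → point at 15; [19,23] uncovered → point at 23.
Points: 4, 11, 15, 23 (4 total).

4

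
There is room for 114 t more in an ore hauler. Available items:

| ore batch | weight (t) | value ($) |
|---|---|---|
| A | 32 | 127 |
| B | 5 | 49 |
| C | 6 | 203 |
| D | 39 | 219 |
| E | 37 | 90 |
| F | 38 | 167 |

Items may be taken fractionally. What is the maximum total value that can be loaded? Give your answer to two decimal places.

Ratios (sorted): C 33.83, B 9.80, D 5.62, F 4.39, A 3.97, E 2.43
take C (6 @ 203); take B (5 @ 49); take D (39 @ 219); take F (38 @ 167); take 26/32 of A → 103.19. Capacity used 114/114.
Total value = 741.19

741.19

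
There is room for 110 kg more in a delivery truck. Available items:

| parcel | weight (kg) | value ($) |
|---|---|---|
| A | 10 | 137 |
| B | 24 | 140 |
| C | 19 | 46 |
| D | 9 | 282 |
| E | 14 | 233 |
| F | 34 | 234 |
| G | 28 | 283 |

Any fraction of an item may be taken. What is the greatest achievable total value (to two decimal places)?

1256.50

Order: D (282/9=31.33) > E (233/14=16.64) > A (137/10=13.70) > G (283/28=10.11) > F (234/34=6.88) > B (140/24=5.83) > C (46/19=2.42)
Fill: take D (9 @ 282) → take E (14 @ 233) → take A (10 @ 137) → take G (28 @ 283) → take F (34 @ 234) → take 15/24 of B → 87.50; 110/110 used.
Total value = 1256.50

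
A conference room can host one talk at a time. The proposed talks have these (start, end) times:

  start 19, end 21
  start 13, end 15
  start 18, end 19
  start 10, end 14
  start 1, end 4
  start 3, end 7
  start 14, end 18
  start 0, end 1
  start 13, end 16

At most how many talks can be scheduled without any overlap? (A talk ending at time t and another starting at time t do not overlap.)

Sorted by end: (0,1)  (1,4)  (3,7)  (10,14)  (13,15)  (13,16)  (14,18)  (18,19)  (19,21)
take (0,1); take (1,4); take (10,14); take (14,18); take (18,19); take (19,21).
Selected 6 talks.

6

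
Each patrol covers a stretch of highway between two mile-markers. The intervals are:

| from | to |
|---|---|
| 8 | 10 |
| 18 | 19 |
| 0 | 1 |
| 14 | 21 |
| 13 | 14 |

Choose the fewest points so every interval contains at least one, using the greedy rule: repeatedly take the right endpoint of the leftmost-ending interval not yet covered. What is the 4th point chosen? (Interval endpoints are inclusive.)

19

Sorted: [0,1] [8,10] [13,14] [18,19] [14,21]
{[0,1]} hit by 1; {[8,10]} hit by 10; {[13,14]} hit by 14; {[18,19],[14,21]} hit by 19.
Points: 1, 10, 14, 19 (4 total).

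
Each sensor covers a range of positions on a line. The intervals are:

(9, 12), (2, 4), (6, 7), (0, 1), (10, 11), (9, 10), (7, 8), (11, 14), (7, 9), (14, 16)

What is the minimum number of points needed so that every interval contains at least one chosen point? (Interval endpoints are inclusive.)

5

Sort by right endpoint; whenever an interval is uncovered, place a point at its right end.
Sorted: [0,1] [2,4] [6,7] [7,8] [7,9] [9,10] [10,11] [9,12] [11,14] [14,16]
{[0,1]} hit by 1; {[2,4]} hit by 4; {[6,7],[7,8],[7,9]} hit by 7; {[9,10],[10,11],[9,12]} hit by 10; {[11,14],[14,16]} hit by 14.
Points: 1, 4, 7, 10, 14 (5 total).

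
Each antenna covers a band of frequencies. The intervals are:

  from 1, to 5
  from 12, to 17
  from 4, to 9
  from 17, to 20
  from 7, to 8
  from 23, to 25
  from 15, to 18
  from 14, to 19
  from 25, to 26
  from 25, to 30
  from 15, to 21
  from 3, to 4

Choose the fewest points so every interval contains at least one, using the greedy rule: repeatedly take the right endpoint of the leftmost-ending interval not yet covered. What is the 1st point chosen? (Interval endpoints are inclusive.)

Sorted: [3,4] [1,5] [7,8] [4,9] [12,17] [15,18] [14,19] [17,20] [15,21] [23,25] [25,26] [25,30]
{[3,4],[1,5]} hit by 4; {[7,8],[4,9]} hit by 8; {[12,17],[15,18],[14,19],[17,20],[15,21]} hit by 17; {[23,25],[25,26],[25,30]} hit by 25.
Points: 4, 8, 17, 25 (4 total).

4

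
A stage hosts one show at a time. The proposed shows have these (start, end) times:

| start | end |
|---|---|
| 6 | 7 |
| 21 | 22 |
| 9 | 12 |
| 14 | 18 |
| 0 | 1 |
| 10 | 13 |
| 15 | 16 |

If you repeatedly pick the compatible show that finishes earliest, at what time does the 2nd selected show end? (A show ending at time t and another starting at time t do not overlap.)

Sort by end time and greedily take each interval whose start is ≥ the last chosen end.
By end time: (0,1), (6,7), (9,12), (10,13), (15,16), (14,18), (21,22).
Pick (0,1); next start ≥ 1 → (6,7); next start ≥ 7 → (9,12); next start ≥ 12 → (15,16); next start ≥ 16 → (21,22).
Selected: (0,1) (6,7) (9,12) (15,16) (21,22)

7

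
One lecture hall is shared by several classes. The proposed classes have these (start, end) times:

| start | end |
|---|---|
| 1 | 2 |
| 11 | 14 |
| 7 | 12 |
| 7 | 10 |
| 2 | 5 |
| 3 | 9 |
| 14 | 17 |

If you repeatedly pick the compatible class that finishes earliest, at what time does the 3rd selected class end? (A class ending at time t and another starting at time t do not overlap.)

10

Order by finish time; keep every interval that doesn't clash with the previous kept one.
By end time: (1,2), (2,5), (3,9), (7,10), (7,12), (11,14), (14,17).
Pick (1,2); next start ≥ 2 → (2,5); next start ≥ 5 → (7,10); next start ≥ 10 → (11,14); next start ≥ 14 → (14,17).
Selected: (1,2) (2,5) (7,10) (11,14) (14,17)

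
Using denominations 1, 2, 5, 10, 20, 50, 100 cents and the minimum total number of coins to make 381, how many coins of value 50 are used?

Greedy: take as many of the largest coin as possible, then repeat with the remainder.
381 − 3×100→81 − 1×50→31 − 1×20→11 − 1×10→1 − 1×1→0
Count of 50: 1

1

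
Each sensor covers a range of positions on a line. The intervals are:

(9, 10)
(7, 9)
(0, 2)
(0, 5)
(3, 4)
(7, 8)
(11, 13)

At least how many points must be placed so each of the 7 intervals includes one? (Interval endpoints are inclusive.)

By right end: [0,2]  [3,4]  [0,5]  [7,8]  [7,9]  [9,10]  [11,13]
[0,2] uncovered → point at 2; [3,4] uncovered → point at 4; [7,8] uncovered → point at 8; [9,10] uncovered → point at 10; [11,13] uncovered → point at 13.
Points: 2, 4, 8, 10, 13 (5 total).

5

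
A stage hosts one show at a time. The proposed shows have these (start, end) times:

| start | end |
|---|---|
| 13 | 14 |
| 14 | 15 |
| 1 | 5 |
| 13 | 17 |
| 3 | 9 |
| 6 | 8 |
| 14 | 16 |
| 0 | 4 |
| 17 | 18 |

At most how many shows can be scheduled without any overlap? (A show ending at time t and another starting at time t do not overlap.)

5

Sort by end time and greedily take each interval whose start is ≥ the last chosen end.
By end time: (0,4), (1,5), (6,8), (3,9), (13,14), (14,15), (14,16), (13,17), (17,18).
Pick (0,4); next start ≥ 4 → (6,8); next start ≥ 8 → (13,14); next start ≥ 14 → (14,15); next start ≥ 15 → (17,18).
Selected 5 shows.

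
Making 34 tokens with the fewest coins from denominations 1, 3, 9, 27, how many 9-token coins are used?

0

34 − 1×27→7 − 2×3→1 − 1×1→0
Count of 9: 0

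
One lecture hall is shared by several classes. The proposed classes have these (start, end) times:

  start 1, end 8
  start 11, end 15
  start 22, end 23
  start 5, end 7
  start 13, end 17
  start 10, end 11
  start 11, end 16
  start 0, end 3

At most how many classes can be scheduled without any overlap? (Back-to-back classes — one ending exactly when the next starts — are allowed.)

By end time: (0,3), (5,7), (1,8), (10,11), (11,15), (11,16), (13,17), (22,23).
Pick (0,3); next start ≥ 3 → (5,7); next start ≥ 7 → (10,11); next start ≥ 11 → (11,15); next start ≥ 15 → (22,23).
Selected 5 classes.

5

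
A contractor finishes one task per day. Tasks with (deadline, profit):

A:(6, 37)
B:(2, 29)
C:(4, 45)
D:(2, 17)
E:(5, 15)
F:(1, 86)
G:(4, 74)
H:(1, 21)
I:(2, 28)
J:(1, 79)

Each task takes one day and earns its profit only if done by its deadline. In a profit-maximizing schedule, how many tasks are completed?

6

Take jobs in profit order; each goes to the latest open slot no later than its deadline.
By profit: F(d1,86), J(d1,79), G(d4,74), C(d4,45), A(d6,37), B(d2,29), I(d2,28), H(d1,21), D(d2,17), E(d5,15)
F→slot 1; J skipped; G→slot 4; C→slot 3; A→slot 6; B→slot 2; I skipped; H skipped; D skipped; E→slot 5.
6 of 10 scheduled.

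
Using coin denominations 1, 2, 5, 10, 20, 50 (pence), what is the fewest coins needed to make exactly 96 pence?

5

96 − 1×50→46 − 2×20→6 − 1×5→1 − 1×1→0
Total coins = 1 + 2 + 1 + 1 = 5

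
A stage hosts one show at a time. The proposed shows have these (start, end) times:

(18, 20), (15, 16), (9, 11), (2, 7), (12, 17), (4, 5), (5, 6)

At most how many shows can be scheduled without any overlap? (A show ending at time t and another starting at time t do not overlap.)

5

By end time: (4,5), (5,6), (2,7), (9,11), (15,16), (12,17), (18,20).
Pick (4,5); next start ≥ 5 → (5,6); next start ≥ 6 → (9,11); next start ≥ 11 → (15,16); next start ≥ 16 → (18,20).
Selected 5 shows.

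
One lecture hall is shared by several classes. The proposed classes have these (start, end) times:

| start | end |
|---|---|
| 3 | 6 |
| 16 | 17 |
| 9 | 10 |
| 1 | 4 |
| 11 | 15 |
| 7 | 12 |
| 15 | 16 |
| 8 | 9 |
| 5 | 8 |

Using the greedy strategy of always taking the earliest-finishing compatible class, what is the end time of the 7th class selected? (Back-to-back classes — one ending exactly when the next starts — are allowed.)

Order by finish time; keep every interval that doesn't clash with the previous kept one.
By end time: (1,4), (3,6), (5,8), (8,9), (9,10), (7,12), (11,15), (15,16), (16,17).
Pick (1,4); next start ≥ 4 → (5,8); next start ≥ 8 → (8,9); next start ≥ 9 → (9,10); next start ≥ 10 → (11,15); next start ≥ 15 → (15,16); next start ≥ 16 → (16,17).
Selected: (1,4) (5,8) (8,9) (9,10) (11,15) (15,16) (16,17)

17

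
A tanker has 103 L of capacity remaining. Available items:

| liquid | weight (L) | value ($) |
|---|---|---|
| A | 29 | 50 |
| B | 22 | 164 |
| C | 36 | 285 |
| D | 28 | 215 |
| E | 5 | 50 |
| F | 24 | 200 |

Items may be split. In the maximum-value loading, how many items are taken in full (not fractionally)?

Greedy by value/weight ratio, highest first.
Ratios (sorted): E 10.00, F 8.33, C 7.92, D 7.68, B 7.45, A 1.72
take E (5 @ 50); take F (24 @ 200); take C (36 @ 285); take D (28 @ 215); take 10/22 of B → 74.55. Capacity used 103/103.
4 item(s) taken whole; one partial (take 10/22 of B).

4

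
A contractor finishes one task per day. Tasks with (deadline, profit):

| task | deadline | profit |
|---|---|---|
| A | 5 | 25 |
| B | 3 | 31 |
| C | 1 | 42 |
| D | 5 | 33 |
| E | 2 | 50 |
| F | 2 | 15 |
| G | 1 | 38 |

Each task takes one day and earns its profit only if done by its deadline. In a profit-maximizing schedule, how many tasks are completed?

Sort by profit descending; place each in the latest free slot ≤ its deadline.
By profit: E(d2,50), C(d1,42), G(d1,38), D(d5,33), B(d3,31), A(d5,25), F(d2,15)
E→slot 2; C→slot 1; G skipped; D→slot 5; B→slot 3; A→slot 4; F skipped.
5 of 7 scheduled.

5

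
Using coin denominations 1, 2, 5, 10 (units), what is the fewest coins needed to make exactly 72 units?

8

72 − 7×10→2 − 1×2→0
Total coins = 7 + 1 = 8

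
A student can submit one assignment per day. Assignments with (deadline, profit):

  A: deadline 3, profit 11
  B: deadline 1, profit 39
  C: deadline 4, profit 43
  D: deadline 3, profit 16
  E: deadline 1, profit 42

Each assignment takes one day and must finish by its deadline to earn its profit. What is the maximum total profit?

112

By profit: C(d4,43), E(d1,42), B(d1,39), D(d3,16), A(d3,11)
C→slot 4; E→slot 1; B skipped; D→slot 3; A→slot 2.
Profit = 42 + 11 + 16 + 43 = 112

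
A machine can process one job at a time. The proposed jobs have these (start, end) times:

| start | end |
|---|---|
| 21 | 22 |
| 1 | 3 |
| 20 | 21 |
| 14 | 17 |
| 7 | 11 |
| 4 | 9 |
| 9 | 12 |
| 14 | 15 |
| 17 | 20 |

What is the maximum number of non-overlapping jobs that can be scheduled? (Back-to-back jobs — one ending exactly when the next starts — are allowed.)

7

Sort by end time and greedily take each interval whose start is ≥ the last chosen end.
By end time: (1,3), (4,9), (7,11), (9,12), (14,15), (14,17), (17,20), (20,21), (21,22).
Pick (1,3); next start ≥ 3 → (4,9); next start ≥ 9 → (9,12); next start ≥ 12 → (14,15); next start ≥ 15 → (17,20); next start ≥ 20 → (20,21); next start ≥ 21 → (21,22).
Selected 7 jobs.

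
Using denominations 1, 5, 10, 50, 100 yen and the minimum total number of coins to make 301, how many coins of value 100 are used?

3

Greedy: take as many of the largest coin as possible, then repeat with the remainder.
301 − 3×100→1 − 1×1→0
Count of 100: 3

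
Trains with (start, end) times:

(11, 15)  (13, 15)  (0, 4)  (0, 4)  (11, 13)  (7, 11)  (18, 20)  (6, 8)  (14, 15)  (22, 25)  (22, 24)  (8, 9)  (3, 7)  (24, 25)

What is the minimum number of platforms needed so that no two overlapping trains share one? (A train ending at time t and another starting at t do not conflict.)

Events (time:±→running): 0:+→1 0:+→2 3:+→3 … peak 3.

3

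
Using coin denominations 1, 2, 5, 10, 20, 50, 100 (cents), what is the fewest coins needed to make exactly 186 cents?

6

Use the largest denomination that fits, subtract, and repeat.
186 − 1×100→86 − 1×50→36 − 1×20→16 − 1×10→6 − 1×5→1 − 1×1→0
Total coins = 1 + 1 + 1 + 1 + 1 + 1 = 6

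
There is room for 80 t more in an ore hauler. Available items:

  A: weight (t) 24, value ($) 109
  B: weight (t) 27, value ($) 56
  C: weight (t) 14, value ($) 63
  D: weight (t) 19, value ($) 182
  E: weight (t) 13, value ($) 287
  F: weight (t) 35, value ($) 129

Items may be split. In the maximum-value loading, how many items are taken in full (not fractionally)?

Greedy by value/weight ratio, highest first.
Order: E (287/13=22.08) > D (182/19=9.58) > A (109/24=4.54) > C (63/14=4.50) > F (129/35=3.69) > B (56/27=2.07)
Fill: take E (13 @ 287) → take D (19 @ 182) → take A (24 @ 109) → take C (14 @ 63) → take 10/35 of F → 36.86; 80/80 used.
4 item(s) taken whole; one partial (take 10/35 of F).

4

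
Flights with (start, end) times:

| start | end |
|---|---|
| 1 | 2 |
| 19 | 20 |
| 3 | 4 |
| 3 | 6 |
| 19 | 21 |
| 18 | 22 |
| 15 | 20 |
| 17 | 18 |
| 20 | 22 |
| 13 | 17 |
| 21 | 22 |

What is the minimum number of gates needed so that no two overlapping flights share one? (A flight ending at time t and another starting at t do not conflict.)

4

Count concurrent intervals with a sweep; the peak is the room count.
Events (time:±→running): 1:+→1 2:-→0 3:+→1 3:+→2 4:-→1 6:-→0 13:+→1 15:+→2 17:-→1 17:+→2 18:-→1 18:+→2 19:+→3 19:+→4 … peak 4.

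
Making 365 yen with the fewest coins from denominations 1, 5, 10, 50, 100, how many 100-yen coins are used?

365 − 3×100→65 − 1×50→15 − 1×10→5 − 1×5→0
Count of 100: 3

3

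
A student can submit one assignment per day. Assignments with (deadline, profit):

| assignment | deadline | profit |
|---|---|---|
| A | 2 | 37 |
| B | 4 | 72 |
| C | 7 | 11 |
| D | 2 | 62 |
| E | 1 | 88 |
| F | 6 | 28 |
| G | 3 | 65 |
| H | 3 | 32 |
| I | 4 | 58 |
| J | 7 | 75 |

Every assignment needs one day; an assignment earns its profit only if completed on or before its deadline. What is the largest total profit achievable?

401

Sort by profit descending; place each in the latest free slot ≤ its deadline.
By profit: E(d1,88), J(d7,75), B(d4,72), G(d3,65), D(d2,62), I(d4,58), A(d2,37), H(d3,32), F(d6,28), C(d7,11)
E→slot 1; J→slot 7; B→slot 4; G→slot 3; D→slot 2; I skipped; A skipped; H skipped; F→slot 6; C→slot 5.
Profit = 88 + 62 + 65 + 72 + 11 + 28 + 75 = 401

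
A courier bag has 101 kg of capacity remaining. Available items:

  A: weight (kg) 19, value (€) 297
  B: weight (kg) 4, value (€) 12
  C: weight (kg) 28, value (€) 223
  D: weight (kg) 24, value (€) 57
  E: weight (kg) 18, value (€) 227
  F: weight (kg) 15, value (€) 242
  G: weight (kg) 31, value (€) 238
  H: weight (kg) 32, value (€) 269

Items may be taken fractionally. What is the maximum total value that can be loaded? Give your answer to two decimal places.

1170.39

Ratios (sorted): F 16.13, A 15.63, E 12.61, H 8.41, C 7.96, G 7.68, B 3.00, D 2.38
take F (15 @ 242); take A (19 @ 297); take E (18 @ 227); take H (32 @ 269); take 17/28 of C → 135.39. Capacity used 101/101.
Total value = 1170.39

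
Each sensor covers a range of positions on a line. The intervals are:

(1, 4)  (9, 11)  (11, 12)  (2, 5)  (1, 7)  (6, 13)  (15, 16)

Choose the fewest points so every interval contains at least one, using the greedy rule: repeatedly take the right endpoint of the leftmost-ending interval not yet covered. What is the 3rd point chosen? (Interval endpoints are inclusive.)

Process intervals by earliest right end; each time one isn't hit yet, stab at its right endpoint.
Sorted: [1,4] [2,5] [1,7] [9,11] [11,12] [6,13] [15,16]
{[1,4],[2,5],[1,7]} hit by 4; {[9,11],[11,12],[6,13]} hit by 11; {[15,16]} hit by 16.
Points: 4, 11, 16 (3 total).

16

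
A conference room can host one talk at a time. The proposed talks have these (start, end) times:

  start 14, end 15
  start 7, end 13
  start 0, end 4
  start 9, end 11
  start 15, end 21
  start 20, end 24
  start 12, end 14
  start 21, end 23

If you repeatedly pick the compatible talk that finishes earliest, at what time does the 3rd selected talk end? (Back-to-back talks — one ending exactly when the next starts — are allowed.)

14

Greedy by earliest finish: after sorting by end time, pick each interval compatible with the last pick.
Sorted by end: (0,4)  (9,11)  (7,13)  (12,14)  (14,15)  (15,21)  (21,23)  (20,24)
take (0,4); take (9,11); take (12,14); take (14,15); take (15,21); take (21,23).
Selected: (0,4) (9,11) (12,14) (14,15) (15,21) (21,23)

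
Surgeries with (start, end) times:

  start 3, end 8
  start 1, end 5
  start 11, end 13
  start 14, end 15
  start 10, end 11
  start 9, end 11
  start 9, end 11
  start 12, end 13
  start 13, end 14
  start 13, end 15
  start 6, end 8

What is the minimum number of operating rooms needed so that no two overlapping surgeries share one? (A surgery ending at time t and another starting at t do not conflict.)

Count concurrent intervals with a sweep; the peak is the room count.
Events (time:±→running): 1:+→1 3:+→2 5:-→1 6:+→2 8:-→1 8:-→0 9:+→1 9:+→2 10:+→3 … peak 3.

3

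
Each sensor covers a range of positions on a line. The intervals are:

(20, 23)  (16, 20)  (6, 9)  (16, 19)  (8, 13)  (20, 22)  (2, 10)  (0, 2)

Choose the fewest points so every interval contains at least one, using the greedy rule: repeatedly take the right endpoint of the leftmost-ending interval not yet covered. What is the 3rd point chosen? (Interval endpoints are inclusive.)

19

Sort by right endpoint; whenever an interval is uncovered, place a point at its right end.
Sorted: [0,2] [6,9] [2,10] [8,13] [16,19] [16,20] [20,22] [20,23]
{[0,2]} hit by 2; {[6,9],[2,10],[8,13]} hit by 9; {[16,19],[16,20]} hit by 19; {[20,22],[20,23]} hit by 22.
Points: 2, 9, 19, 22 (4 total).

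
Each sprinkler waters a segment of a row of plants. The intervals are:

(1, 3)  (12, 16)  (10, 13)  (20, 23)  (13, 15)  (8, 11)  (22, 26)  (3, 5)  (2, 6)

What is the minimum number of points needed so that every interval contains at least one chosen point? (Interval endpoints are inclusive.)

Sort by right endpoint; whenever an interval is uncovered, place a point at its right end.
Sorted: [1,3] [3,5] [2,6] [8,11] [10,13] [13,15] [12,16] [20,23] [22,26]
{[1,3],[3,5],[2,6]} hit by 3; {[8,11],[10,13]} hit by 11; {[13,15],[12,16]} hit by 15; {[20,23],[22,26]} hit by 23.
Points: 3, 11, 15, 23 (4 total).

4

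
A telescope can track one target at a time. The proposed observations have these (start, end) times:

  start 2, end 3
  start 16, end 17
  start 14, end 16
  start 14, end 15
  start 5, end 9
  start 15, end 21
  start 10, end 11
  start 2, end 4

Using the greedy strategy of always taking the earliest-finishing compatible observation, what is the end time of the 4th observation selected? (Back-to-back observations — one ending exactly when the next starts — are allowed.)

By end time: (2,3), (2,4), (5,9), (10,11), (14,15), (14,16), (16,17), (15,21).
Pick (2,3); next start ≥ 3 → (5,9); next start ≥ 9 → (10,11); next start ≥ 11 → (14,15); next start ≥ 15 → (16,17).
Selected: (2,3) (5,9) (10,11) (14,15) (16,17)

15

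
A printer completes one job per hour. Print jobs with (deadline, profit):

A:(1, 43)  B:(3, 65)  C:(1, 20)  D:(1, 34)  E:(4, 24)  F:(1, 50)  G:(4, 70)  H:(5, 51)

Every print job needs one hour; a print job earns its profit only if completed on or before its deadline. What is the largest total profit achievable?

260

By profit: G(d4,70), B(d3,65), H(d5,51), F(d1,50), A(d1,43), D(d1,34), E(d4,24), C(d1,20)
G→slot 4; B→slot 3; H→slot 5; F→slot 1; A skipped; D skipped; E→slot 2; C skipped.
Profit = 50 + 24 + 65 + 70 + 51 = 260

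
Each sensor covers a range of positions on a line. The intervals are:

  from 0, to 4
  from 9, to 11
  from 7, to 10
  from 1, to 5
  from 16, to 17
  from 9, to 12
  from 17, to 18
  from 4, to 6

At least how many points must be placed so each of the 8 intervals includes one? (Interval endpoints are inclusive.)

3

Sort by right endpoint; whenever an interval is uncovered, place a point at its right end.
By right end: [0,4]  [1,5]  [4,6]  [7,10]  [9,11]  [9,12]  [16,17]  [17,18]
[0,4] uncovered → point at 4; [7,10] uncovered → point at 10; [16,17] uncovered → point at 17.
Points: 4, 10, 17 (3 total).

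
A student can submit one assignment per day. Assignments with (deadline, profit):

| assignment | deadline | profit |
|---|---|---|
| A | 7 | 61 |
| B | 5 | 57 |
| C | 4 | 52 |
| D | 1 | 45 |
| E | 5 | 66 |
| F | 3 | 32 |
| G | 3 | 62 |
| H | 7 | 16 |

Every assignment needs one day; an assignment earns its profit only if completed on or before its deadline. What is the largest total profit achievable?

359

By profit: E(d5,66), G(d3,62), A(d7,61), B(d5,57), C(d4,52), D(d1,45), F(d3,32), H(d7,16)
E→slot 5; G→slot 3; A→slot 7; B→slot 4; C→slot 2; D→slot 1; F skipped; H→slot 6.
Profit = 45 + 52 + 62 + 57 + 66 + 16 + 61 = 359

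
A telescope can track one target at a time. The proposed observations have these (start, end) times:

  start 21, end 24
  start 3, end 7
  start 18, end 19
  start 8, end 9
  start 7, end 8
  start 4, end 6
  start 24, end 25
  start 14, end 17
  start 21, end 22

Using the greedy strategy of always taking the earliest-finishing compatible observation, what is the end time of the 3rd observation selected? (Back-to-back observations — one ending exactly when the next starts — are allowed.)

Order by finish time; keep every interval that doesn't clash with the previous kept one.
By end time: (4,6), (3,7), (7,8), (8,9), (14,17), (18,19), (21,22), (21,24), (24,25).
Pick (4,6); next start ≥ 6 → (7,8); next start ≥ 8 → (8,9); next start ≥ 9 → (14,17); next start ≥ 17 → (18,19); next start ≥ 19 → (21,22); next start ≥ 22 → (24,25).
Selected: (4,6) (7,8) (8,9) (14,17) (18,19) (21,22) (24,25)

9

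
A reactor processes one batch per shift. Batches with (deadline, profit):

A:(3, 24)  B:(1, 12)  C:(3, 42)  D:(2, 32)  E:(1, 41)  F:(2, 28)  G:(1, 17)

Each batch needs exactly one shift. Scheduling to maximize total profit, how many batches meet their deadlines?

Sort by profit descending; place each in the latest free slot ≤ its deadline.
Profit order: C=42 E=41 D=32 F=28 A=24 G=17 B=12
Assign: C→slot 3, E→slot 1, D→slot 2, F skipped, A skipped, G skipped, B skipped.
Slots: [1:E] [2:D] [3:C]
3 of 7 scheduled.

3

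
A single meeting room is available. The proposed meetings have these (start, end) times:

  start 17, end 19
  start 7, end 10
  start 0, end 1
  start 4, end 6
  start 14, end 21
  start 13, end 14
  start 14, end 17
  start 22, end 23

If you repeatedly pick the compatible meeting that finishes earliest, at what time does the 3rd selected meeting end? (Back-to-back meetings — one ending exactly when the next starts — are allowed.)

10

Sorted by end: (0,1)  (4,6)  (7,10)  (13,14)  (14,17)  (17,19)  (14,21)  (22,23)
take (0,1); take (4,6); take (7,10); take (13,14); take (14,17); take (17,19); skip (14,21); take (22,23).
Selected: (0,1) (4,6) (7,10) (13,14) (14,17) (17,19) (22,23)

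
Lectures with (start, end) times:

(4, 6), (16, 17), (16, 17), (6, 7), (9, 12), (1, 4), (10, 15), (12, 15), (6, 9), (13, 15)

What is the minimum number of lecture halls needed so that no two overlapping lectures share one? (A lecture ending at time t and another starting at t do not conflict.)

Count concurrent intervals with a sweep; the peak is the room count.
Events (time:±→running): 1:+→1 4:-→0 4:+→1 6:-→0 6:+→1 6:+→2 7:-→1 9:-→0 9:+→1 10:+→2 12:-→1 12:+→2 13:+→3 … peak 3.

3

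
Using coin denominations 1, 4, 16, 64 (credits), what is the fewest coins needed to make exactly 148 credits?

4

Greedy: take as many of the largest coin as possible, then repeat with the remainder.
148 = 2×64 + 1×16 + 1×4
Total coins = 2 + 1 + 1 = 4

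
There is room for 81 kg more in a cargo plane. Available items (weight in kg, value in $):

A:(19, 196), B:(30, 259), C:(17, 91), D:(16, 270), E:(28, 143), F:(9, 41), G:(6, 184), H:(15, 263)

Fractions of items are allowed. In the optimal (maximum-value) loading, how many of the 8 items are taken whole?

Ratios (sorted): G 30.67, H 17.53, D 16.88, A 10.32, B 8.63, C 5.35, E 5.11, F 4.56
take G (6 @ 184); take H (15 @ 263); take D (16 @ 270); take A (19 @ 196); take 25/30 of B → 215.83. Capacity used 81/81.
4 item(s) taken whole; one partial (take 25/30 of B).

4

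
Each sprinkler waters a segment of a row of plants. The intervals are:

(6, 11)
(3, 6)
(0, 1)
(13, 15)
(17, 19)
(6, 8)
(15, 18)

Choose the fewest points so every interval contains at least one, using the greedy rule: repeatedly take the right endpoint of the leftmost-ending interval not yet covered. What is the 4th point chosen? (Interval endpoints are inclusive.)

19

Sorted: [0,1] [3,6] [6,8] [6,11] [13,15] [15,18] [17,19]
{[0,1]} hit by 1; {[3,6],[6,8],[6,11]} hit by 6; {[13,15],[15,18]} hit by 15; {[17,19]} hit by 19.
Points: 1, 6, 15, 19 (4 total).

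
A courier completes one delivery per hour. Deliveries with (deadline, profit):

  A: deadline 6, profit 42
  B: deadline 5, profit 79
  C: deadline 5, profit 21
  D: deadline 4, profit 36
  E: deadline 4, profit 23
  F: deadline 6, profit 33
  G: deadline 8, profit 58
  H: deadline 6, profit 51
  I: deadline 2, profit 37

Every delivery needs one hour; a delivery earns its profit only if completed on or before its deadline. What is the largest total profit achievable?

Sort by profit descending; place each in the latest free slot ≤ its deadline.
Profit order: B=79 G=58 H=51 A=42 I=37 D=36 F=33 E=23 C=21
Assign: B→slot 5, G→slot 8, H→slot 6, A→slot 4, I→slot 2, D→slot 3, F→slot 1, E skipped, C skipped.
Slots: [1:F] [2:I] [3:D] [4:A] [5:B] [6:H] [8:G]
Profit = 33 + 37 + 36 + 42 + 79 + 51 + 58 = 336

336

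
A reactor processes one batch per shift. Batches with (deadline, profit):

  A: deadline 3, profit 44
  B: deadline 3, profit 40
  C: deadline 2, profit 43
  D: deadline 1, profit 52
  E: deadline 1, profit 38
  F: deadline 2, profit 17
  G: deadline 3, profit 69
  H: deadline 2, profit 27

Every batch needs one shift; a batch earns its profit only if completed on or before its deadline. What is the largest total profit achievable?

165

Profit order: G=69 D=52 A=44 C=43 B=40 E=38 H=27 F=17
Assign: G→slot 3, D→slot 1, A→slot 2, C skipped, B skipped, E skipped, H skipped, F skipped.
Slots: [1:D] [2:A] [3:G]
Profit = 52 + 44 + 69 = 165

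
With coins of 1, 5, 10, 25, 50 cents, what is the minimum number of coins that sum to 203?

7

203 − 4×50→3 − 3×1→0
Total coins = 4 + 3 = 7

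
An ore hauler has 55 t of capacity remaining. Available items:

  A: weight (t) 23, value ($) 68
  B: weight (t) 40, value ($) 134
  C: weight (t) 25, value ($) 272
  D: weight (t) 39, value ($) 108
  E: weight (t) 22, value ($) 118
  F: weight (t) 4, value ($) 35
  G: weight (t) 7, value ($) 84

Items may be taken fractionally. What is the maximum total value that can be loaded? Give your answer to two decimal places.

492.91

Ratios (sorted): G 12.00, C 10.88, F 8.75, E 5.36, B 3.35, A 2.96, D 2.77
take G (7 @ 84); take C (25 @ 272); take F (4 @ 35); take 19/22 of E → 101.91. Capacity used 55/55.
Total value = 492.91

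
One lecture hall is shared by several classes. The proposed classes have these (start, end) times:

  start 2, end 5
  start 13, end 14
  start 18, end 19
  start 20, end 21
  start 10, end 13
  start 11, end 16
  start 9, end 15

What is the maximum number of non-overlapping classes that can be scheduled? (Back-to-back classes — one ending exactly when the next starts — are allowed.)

Sort by end time and greedily take each interval whose start is ≥ the last chosen end.
Sorted by end: (2,5)  (10,13)  (13,14)  (9,15)  (11,16)  (18,19)  (20,21)
take (2,5); take (10,13); take (13,14); skip (11,16); take (18,19); take (20,21).
Selected 5 classes.

5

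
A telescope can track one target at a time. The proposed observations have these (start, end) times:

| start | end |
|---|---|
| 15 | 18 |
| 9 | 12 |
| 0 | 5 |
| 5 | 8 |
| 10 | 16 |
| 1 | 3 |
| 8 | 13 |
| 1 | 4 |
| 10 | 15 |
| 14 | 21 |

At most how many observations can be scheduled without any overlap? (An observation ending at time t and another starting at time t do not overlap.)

4

Sorted by end: (1,3)  (1,4)  (0,5)  (5,8)  (9,12)  (8,13)  (10,15)  (10,16)  (15,18)  (14,21)
take (1,3); skip (1,4); take (5,8); take (9,12); take (15,18).
Selected 4 observations.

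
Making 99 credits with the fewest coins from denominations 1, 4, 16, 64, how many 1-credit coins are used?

99 − 1×64→35 − 2×16→3 − 3×1→0
Count of 1: 3

3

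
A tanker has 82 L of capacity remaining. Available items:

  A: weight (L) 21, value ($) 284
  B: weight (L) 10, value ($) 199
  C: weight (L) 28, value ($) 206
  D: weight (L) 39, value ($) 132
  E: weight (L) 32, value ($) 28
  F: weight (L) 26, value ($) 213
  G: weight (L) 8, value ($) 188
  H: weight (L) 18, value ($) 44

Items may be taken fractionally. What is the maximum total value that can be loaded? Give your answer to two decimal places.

1009.07

Order: G (188/8=23.50) > B (199/10=19.90) > A (284/21=13.52) > F (213/26=8.19) > C (206/28=7.36) > D (132/39=3.38) > H (44/18=2.44) > E (28/32=0.88)
Fill: take G (8 @ 188) → take B (10 @ 199) → take A (21 @ 284) → take F (26 @ 213) → take 17/28 of C → 125.07; 82/82 used.
Total value = 1009.07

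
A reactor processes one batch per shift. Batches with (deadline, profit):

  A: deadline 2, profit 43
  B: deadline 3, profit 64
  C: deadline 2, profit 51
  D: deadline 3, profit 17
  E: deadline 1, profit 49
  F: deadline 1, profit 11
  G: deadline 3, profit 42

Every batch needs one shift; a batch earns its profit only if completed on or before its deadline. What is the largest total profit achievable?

By profit: B(d3,64), C(d2,51), E(d1,49), A(d2,43), G(d3,42), D(d3,17), F(d1,11)
B→slot 3; C→slot 2; E→slot 1; A skipped; G skipped; D skipped; F skipped.
Profit = 49 + 51 + 64 = 164

164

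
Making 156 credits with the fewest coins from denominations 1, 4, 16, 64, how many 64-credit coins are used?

Use the largest denomination that fits, subtract, and repeat.
156 − 2×64→28 − 1×16→12 − 3×4→0
Count of 64: 2

2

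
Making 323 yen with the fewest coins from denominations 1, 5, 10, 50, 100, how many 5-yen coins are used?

0

323 − 3×100→23 − 2×10→3 − 3×1→0
Count of 5: 0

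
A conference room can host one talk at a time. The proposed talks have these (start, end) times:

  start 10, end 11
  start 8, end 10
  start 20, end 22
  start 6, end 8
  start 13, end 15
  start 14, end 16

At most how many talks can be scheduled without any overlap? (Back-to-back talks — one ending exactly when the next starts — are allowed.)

5

Sorted by end: (6,8)  (8,10)  (10,11)  (13,15)  (14,16)  (20,22)
take (6,8); take (8,10); take (10,11); take (13,15); take (20,22).
Selected 5 talks.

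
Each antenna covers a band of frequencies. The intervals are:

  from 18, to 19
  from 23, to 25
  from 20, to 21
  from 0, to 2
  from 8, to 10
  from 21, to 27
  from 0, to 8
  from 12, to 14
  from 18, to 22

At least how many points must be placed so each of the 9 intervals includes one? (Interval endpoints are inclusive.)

Sorted: [0,2] [0,8] [8,10] [12,14] [18,19] [20,21] [18,22] [23,25] [21,27]
{[0,2],[0,8]} hit by 2; {[8,10]} hit by 10; {[12,14]} hit by 14; {[18,19]} hit by 19; {[20,21],[18,22]} hit by 21; {[23,25],[21,27]} hit by 25.
Points: 2, 10, 14, 19, 21, 25 (6 total).

6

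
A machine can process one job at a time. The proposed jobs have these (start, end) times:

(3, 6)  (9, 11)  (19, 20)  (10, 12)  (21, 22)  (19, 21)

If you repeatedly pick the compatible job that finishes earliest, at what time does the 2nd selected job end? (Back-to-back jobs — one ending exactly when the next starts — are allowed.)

11

Sort by end time and greedily take each interval whose start is ≥ the last chosen end.
Sorted by end: (3,6)  (9,11)  (10,12)  (19,20)  (19,21)  (21,22)
take (3,6); take (9,11); skip (10,12); take (19,20); take (21,22).
Selected: (3,6) (9,11) (19,20) (21,22)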